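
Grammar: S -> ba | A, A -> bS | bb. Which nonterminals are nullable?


A nonterminal is nullable iff some alternative derives ε (directly, or every symbol in it is nullable)
Nullable: {}


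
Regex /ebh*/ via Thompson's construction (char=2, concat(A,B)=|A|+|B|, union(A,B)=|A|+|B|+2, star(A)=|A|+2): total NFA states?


Syntax tree has 3 char leaf(s), 0 union(s), 1 star(s)
chars contribute 3×2 = 6; each union adds +2; each star adds +2
Total: 6 + 0 + 2 = 8 states


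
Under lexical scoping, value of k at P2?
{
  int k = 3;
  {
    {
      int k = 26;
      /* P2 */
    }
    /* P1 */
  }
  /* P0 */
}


k declared in the same block as P2
k = 26


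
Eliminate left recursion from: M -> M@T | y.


Left-recursive alternatives: M@T; non-recursive: y
Introduce M': M -> yM', M' -> @TM' | ε


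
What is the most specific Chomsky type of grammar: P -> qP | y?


Right-linear: every RHS is a terminal or a terminal followed by one nonterminal
Classification: Type 3 (Regular)


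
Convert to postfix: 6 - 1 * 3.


* has higher precedence, evaluate 1*3 first
Postfix: 6 1 3 * -


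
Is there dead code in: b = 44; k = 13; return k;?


b is assigned but never read
Dead: 'b = 44'


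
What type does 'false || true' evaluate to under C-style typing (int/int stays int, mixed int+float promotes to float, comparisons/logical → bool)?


Operand types: bool || bool
Rule: logical operators take bool operands and yield bool
Result type: bool


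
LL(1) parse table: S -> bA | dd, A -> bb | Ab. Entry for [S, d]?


For [S, d]: 'd' ∈ FIRST(dd)
Entry: S -> dd


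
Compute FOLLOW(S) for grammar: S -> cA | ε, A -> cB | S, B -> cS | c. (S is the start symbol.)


$ ∈ FOLLOW(S). For each A -> αBβ: add FIRST(β)\{ε} to FOLLOW(B); if β nullable, add FOLLOW(A).
FOLLOW(S) = {$}


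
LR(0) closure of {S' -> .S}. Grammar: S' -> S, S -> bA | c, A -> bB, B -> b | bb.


Start: S' -> .S
For each item with dot before a nonterminal B, add B -> .γ for every B-production
Closure: [S' -> .S, S -> .bA, S -> .c]


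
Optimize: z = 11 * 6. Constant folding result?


11 * 6 = 66 at compile time
Optimized: z = 66


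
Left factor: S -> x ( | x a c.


Common prefix: 'x'
Factored: S -> x S', S' -> ( | a c


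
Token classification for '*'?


Pattern: operator symbol
Type: OPERATOR


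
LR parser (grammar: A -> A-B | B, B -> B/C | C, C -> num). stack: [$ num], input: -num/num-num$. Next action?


'num' on top is the handle for C -> num
Action: reduce (C -> num)


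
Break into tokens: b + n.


Scan left to right, longest-match per lexeme
Tokens: ID(b), OP(+), ID(n)


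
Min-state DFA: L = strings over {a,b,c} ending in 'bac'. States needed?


Track the longest suffix of input matching a prefix of 'bac': 4 classes (prefixes of length 0..3)
Minimal DFA: 4 states


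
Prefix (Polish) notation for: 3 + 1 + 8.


left-to-right (same/higher precedence on left): tree is (+ (+ 3 1) 8)
Prefix: + + 3 1 8


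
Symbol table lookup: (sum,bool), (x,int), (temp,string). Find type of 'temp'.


Lookup 'temp' → type string


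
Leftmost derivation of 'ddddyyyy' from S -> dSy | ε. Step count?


Derivation: S => dSy => ddSyy => dddSyyy => ddddSyyyy => ddddyyyy
Steps: 5


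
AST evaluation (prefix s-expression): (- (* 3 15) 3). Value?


Evaluate inner: (* 3 15) = 45
Evaluate root: (- 45 3) = 42
Result: 42


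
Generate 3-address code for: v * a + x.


Break into single-operator statements:
t1 = v * a
t2 = t1 + x


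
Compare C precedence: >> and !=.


'>>' is shift (level 8); '!=' is equality (level 6)
Higher level binds tighter
'>>' has higher precedence than '!='


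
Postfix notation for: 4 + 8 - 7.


Left to right (same or higher precedence on left)
Postfix: 4 8 + 7 -


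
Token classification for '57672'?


Pattern: digits only
Type: INTEGER_LITERAL


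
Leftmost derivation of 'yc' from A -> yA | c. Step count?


Derivation: A => yA => yc
Steps: 2


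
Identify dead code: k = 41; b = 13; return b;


k is assigned but never read
Dead: 'k = 41'


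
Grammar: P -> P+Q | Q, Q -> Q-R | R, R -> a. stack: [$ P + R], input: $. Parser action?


'R' (not preceded by Q-) is the handle for Q -> R
Action: reduce (Q -> R)


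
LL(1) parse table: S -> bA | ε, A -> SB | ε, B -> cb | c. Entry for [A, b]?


For [A, b]: 'b' ∈ FIRST(SB)
Entry: A -> SB


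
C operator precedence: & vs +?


'+' is additive (level 9); '&' is bitwise AND (level 5)
Higher level binds tighter
'+' has higher precedence than '&'


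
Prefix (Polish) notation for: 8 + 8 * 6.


'*' binds tighter: tree is (+ 8 (* 8 6))
Prefix: + 8 * 8 6


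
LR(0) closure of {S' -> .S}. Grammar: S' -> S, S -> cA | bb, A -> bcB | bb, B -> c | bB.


Start: S' -> .S
For each item with dot before a nonterminal B, add B -> .γ for every B-production
Closure: [S' -> .S, S -> .cA, S -> .bb]


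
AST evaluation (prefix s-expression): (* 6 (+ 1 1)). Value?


Evaluate inner: (+ 1 1) = 2
Evaluate root: (* 6 2) = 12
Result: 12


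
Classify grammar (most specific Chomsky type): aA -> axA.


LHS has context (more than one symbol) and |LHS| ≤ |RHS|
Classification: Type 1 (Context-Sensitive)


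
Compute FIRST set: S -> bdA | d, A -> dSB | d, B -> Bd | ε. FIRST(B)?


Per alternative of B: FIRST(Bd) = {d}; FIRST(ε) = {ε}
FIRST(B) = {d, ε}


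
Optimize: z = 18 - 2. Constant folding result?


18 - 2 = 16 at compile time
Optimized: z = 16


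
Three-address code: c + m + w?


Break into single-operator statements:
t1 = c + m
t2 = t1 + w


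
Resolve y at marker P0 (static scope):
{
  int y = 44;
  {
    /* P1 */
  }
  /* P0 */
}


y declared in the same block as P0
y = 44


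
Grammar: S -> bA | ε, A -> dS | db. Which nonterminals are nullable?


A nonterminal is nullable iff some alternative derives ε (directly, or every symbol in it is nullable)
Nullable: {S}


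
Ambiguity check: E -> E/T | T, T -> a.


precedence layered via separate nonterminal T: deterministic
Unambiguous


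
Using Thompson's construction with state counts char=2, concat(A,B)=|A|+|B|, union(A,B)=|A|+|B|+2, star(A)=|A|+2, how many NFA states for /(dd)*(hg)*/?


Syntax tree has 4 char leaf(s), 0 union(s), 2 star(s)
chars contribute 4×2 = 8; each union adds +2; each star adds +2
Total: 8 + 0 + 4 = 12 states


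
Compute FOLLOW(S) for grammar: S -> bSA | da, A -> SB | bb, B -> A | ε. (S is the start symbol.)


$ ∈ FOLLOW(S). For each A -> αBβ: add FIRST(β)\{ε} to FOLLOW(B); if β nullable, add FOLLOW(A).
FOLLOW(S) = {$, b, d}


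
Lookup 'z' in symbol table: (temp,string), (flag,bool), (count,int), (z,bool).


Lookup 'z' → type bool


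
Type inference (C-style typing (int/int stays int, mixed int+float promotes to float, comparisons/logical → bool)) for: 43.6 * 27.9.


Operand types: float * float
Rule: mixed int/float promotes to float; int/int stays int
Result type: float


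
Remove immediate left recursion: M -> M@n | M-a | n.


Left-recursive alternatives: M@n, M-a; non-recursive: n
Introduce M': M -> nM', M' -> @nM' | -aM' | ε


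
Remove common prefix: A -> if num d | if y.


Common prefix: 'if'
Factored: A -> if A', A' -> num d | y


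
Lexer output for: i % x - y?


Scan left to right, longest-match per lexeme
Tokens: ID(i), OP(%), ID(x), OP(-), ID(y)


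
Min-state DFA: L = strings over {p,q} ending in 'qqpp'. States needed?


Track the longest suffix of input matching a prefix of 'qqpp': 5 classes (prefixes of length 0..4)
Minimal DFA: 5 states


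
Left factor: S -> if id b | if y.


Common prefix: 'if'
Factored: S -> if S', S' -> id b | y


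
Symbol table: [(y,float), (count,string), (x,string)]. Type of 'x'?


Lookup 'x' → type string


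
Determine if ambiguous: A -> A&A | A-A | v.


'v&v-v' has two parse trees (no precedence encoded between & and -)
Ambiguous


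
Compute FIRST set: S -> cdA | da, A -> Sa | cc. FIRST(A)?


Per alternative of A: FIRST(Sa) = {c, d}; FIRST(cc) = {c}
FIRST(A) = {c, d}


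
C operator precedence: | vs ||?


'|' is bitwise OR (level 3); '||' is logical OR (level 1)
Higher level binds tighter
'|' has higher precedence than '||'


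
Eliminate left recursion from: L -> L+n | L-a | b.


Left-recursive alternatives: L+n, L-a; non-recursive: b
Introduce L': L -> bL', L' -> +nL' | -aL' | ε


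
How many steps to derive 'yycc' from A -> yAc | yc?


Derivation: A => yAc => yycc
Steps: 2


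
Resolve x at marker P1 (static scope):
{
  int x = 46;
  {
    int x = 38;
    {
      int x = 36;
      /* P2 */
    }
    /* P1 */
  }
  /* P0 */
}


x declared in the same block as P1
x = 38


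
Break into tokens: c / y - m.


Scan left to right, longest-match per lexeme
Tokens: ID(c), OP(/), ID(y), OP(-), ID(m)


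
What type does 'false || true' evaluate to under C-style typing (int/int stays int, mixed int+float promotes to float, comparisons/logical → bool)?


Operand types: bool || bool
Rule: logical operators take bool operands and yield bool
Result type: bool


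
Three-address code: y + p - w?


Break into single-operator statements:
t1 = y + p
t2 = t1 - w


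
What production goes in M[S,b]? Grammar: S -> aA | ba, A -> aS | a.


For [S, b]: 'b' ∈ FIRST(ba)
Entry: S -> ba


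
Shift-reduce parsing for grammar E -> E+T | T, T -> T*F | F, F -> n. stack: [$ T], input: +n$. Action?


lookahead ∉ {*} so T won't extend; reduce E -> T
Action: reduce (E -> T)


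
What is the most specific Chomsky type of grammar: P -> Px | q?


Left-linear: every RHS is a terminal or one nonterminal followed by a terminal
Classification: Type 3 (Regular)


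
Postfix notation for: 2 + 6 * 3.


* has higher precedence, evaluate 6*3 first
Postfix: 2 6 3 * +


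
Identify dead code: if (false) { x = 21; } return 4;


condition is constant false, so the whole block is unreachable
Dead: 'if (false) { x = 21; }'


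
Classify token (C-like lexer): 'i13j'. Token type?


Pattern: letter/underscore followed by alphanumerics, not a keyword
Type: IDENTIFIER


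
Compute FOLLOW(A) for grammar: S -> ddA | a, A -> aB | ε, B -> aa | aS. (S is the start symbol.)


$ ∈ FOLLOW(S). For each A -> αBβ: add FIRST(β)\{ε} to FOLLOW(B); if β nullable, add FOLLOW(A).
FOLLOW(A) = {$}


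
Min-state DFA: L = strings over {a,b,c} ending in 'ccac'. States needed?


Track the longest suffix of input matching a prefix of 'ccac': 5 classes (prefixes of length 0..4)
Minimal DFA: 5 states


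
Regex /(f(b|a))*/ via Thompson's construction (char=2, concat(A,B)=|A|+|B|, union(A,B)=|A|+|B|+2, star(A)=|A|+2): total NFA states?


Syntax tree has 3 char leaf(s), 1 union(s), 1 star(s)
chars contribute 3×2 = 6; each union adds +2; each star adds +2
Total: 6 + 2 + 2 = 10 states


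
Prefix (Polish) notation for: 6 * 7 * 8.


left-to-right (same/higher precedence on left): tree is (* (* 6 7) 8)
Prefix: * * 6 7 8


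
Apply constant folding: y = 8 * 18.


8 * 18 = 144 at compile time
Optimized: y = 144


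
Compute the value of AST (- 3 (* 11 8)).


Evaluate inner: (* 11 8) = 88
Evaluate root: (- 3 88) = -85
Result: -85


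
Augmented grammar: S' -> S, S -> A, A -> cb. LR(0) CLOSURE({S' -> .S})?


Start: S' -> .S
For each item with dot before a nonterminal B, add B -> .γ for every B-production
Closure: [S' -> .S, S -> .A, A -> .cb]


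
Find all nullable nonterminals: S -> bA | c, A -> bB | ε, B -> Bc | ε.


A nonterminal is nullable iff some alternative derives ε (directly, or every symbol in it is nullable)
Nullable: {A, B}


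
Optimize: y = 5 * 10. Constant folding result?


5 * 10 = 50 at compile time
Optimized: y = 50


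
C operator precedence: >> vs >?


'>>' is shift (level 8); '>' is relational (level 7)
Higher level binds tighter
'>>' has higher precedence than '>'


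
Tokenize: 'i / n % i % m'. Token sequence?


Scan left to right, longest-match per lexeme
Tokens: ID(i), OP(/), ID(n), OP(%), ID(i), OP(%), ID(m)


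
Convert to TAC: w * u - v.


Break into single-operator statements:
t1 = w * u
t2 = t1 - v


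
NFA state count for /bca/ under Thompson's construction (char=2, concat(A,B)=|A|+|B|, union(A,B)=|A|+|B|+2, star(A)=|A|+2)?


Syntax tree has 3 char leaf(s), 0 union(s), 0 star(s)
chars contribute 3×2 = 6; each union adds +2; each star adds +2
Total: 6 + 0 + 0 = 6 states


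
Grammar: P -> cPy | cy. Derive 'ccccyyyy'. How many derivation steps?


Derivation: P => cPy => ccPyy => cccPyyy => ccccyyyy
Steps: 4


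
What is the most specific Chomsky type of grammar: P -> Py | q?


Left-linear: every RHS is a terminal or one nonterminal followed by a terminal
Classification: Type 3 (Regular)


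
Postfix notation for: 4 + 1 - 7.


Left to right (same or higher precedence on left)
Postfix: 4 1 + 7 -


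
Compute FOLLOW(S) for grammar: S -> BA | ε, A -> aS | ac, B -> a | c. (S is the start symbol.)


$ ∈ FOLLOW(S). For each A -> αBβ: add FIRST(β)\{ε} to FOLLOW(B); if β nullable, add FOLLOW(A).
FOLLOW(S) = {$}


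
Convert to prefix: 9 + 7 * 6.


'*' binds tighter: tree is (+ 9 (* 7 6))
Prefix: + 9 * 7 6


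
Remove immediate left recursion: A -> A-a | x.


Left-recursive alternatives: A-a; non-recursive: x
Introduce A': A -> xA', A' -> -aA' | ε


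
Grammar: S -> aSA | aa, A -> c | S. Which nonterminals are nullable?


A nonterminal is nullable iff some alternative derives ε (directly, or every symbol in it is nullable)
Nullable: {}


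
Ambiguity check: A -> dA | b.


right-linear, alternatives start with distinct terminals 'd' vs 'b': unique leftmost derivation
Unambiguous


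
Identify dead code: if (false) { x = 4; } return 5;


condition is constant false, so the whole block is unreachable
Dead: 'if (false) { x = 4; }'


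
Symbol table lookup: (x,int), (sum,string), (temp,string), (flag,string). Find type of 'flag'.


Lookup 'flag' → type string


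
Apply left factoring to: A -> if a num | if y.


Common prefix: 'if'
Factored: A -> if A', A' -> a num | y


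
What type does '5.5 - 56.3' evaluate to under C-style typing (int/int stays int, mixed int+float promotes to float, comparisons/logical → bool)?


Operand types: float - float
Rule: mixed int/float promotes to float; int/int stays int
Result type: float


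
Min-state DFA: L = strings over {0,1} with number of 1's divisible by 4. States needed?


Track (count of 1) mod 4: states 0..3, accept at 0
Minimal DFA: 4 states


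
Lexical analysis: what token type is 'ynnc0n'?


Pattern: letter/underscore followed by alphanumerics, not a keyword
Type: IDENTIFIER


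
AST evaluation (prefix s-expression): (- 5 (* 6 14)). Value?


Evaluate inner: (* 6 14) = 84
Evaluate root: (- 5 84) = -79
Result: -79


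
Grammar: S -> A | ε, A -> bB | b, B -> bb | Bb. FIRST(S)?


Per alternative of S: FIRST(A) = {b}; FIRST(ε) = {ε}
FIRST(S) = {b, ε}


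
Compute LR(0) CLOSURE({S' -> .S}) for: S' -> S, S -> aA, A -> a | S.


Start: S' -> .S
For each item with dot before a nonterminal B, add B -> .γ for every B-production
Closure: [S' -> .S, S -> .aA]


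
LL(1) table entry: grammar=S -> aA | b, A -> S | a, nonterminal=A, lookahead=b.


For [A, b]: 'b' ∈ FIRST(S)
Entry: A -> S


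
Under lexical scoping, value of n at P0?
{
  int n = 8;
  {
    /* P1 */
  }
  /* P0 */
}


n declared in the same block as P0
n = 8


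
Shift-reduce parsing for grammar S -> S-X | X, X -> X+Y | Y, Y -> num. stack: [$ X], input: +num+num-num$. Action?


shift '+' to continue X -> X+Y
Action: shift


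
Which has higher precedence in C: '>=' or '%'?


'%' is multiplicative (level 10); '>=' is relational (level 7)
Higher level binds tighter
'%' has higher precedence than '>='


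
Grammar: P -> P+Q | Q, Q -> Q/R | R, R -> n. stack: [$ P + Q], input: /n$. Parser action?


'/' can extend Q; shift to build Q -> Q/R
Action: shift


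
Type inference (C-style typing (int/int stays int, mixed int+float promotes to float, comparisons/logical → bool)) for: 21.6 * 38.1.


Operand types: float * float
Rule: mixed int/float promotes to float; int/int stays int
Result type: float


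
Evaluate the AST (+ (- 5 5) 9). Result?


Evaluate inner: (- 5 5) = 0
Evaluate root: (+ 0 9) = 9
Result: 9


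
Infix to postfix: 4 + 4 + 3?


Left to right (same or higher precedence on left)
Postfix: 4 4 + 3 +


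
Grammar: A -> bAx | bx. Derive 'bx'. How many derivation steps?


Derivation: A => bx
Steps: 1


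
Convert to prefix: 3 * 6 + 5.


left-to-right (same/higher precedence on left): tree is (+ (* 3 6) 5)
Prefix: + * 3 6 5


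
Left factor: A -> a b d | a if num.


Common prefix: 'a'
Factored: A -> a A', A' -> b d | if num


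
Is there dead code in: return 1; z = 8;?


statement follows a return and is unreachable
Dead: 'z = 8'


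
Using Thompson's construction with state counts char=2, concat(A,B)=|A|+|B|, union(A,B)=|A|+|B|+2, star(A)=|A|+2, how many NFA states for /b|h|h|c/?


Syntax tree has 4 char leaf(s), 3 union(s), 0 star(s)
chars contribute 4×2 = 8; each union adds +2; each star adds +2
Total: 8 + 6 + 0 = 14 states


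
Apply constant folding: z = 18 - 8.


18 - 8 = 10 at compile time
Optimized: z = 10


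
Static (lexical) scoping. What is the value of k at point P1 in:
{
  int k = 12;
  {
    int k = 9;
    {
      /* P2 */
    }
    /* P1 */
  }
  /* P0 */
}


k declared in the same block as P1
k = 9


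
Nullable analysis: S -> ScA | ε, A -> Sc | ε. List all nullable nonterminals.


A nonterminal is nullable iff some alternative derives ε (directly, or every symbol in it is nullable)
Nullable: {A, S}


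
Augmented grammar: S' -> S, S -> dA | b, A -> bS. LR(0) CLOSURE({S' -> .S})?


Start: S' -> .S
For each item with dot before a nonterminal B, add B -> .γ for every B-production
Closure: [S' -> .S, S -> .dA, S -> .b]


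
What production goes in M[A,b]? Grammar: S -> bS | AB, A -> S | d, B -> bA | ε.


For [A, b]: 'b' ∈ FIRST(S)
Entry: A -> S


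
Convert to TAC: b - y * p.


Break into single-operator statements:
t1 = y * p
t2 = b - t1


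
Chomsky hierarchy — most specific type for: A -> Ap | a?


Left-linear: every RHS is a terminal or one nonterminal followed by a terminal
Classification: Type 3 (Regular)


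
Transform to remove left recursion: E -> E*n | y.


Left-recursive alternatives: E*n; non-recursive: y
Introduce E': E -> yE', E' -> *nE' | ε


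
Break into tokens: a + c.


Scan left to right, longest-match per lexeme
Tokens: ID(a), OP(+), ID(c)


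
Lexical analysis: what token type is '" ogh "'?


Pattern: double-quoted sequence
Type: STRING_LITERAL


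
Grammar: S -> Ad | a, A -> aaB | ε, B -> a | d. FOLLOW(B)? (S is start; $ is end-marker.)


$ ∈ FOLLOW(S). For each A -> αBβ: add FIRST(β)\{ε} to FOLLOW(B); if β nullable, add FOLLOW(A).
FOLLOW(B) = {d}


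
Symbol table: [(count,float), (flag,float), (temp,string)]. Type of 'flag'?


Lookup 'flag' → type float


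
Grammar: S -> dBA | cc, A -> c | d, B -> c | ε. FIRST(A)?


Per alternative of A: FIRST(c) = {c}; FIRST(d) = {d}
FIRST(A) = {c, d}


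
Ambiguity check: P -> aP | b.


right-linear, alternatives start with distinct terminals 'a' vs 'b': unique leftmost derivation
Unambiguous


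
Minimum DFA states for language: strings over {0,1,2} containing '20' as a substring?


KMP-style automaton: 2 progress states + 1 absorbing accept = 3
Minimal DFA: 3 states


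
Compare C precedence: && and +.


'+' is additive (level 9); '&&' is logical AND (level 2)
Higher level binds tighter
'+' has higher precedence than '&&'


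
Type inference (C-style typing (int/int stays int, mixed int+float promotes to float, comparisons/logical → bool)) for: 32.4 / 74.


Operand types: float / int
Rule: mixed int/float promotes to float; int/int stays int
Result type: float


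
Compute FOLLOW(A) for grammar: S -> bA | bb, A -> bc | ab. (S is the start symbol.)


$ ∈ FOLLOW(S). For each A -> αBβ: add FIRST(β)\{ε} to FOLLOW(B); if β nullable, add FOLLOW(A).
FOLLOW(A) = {$}


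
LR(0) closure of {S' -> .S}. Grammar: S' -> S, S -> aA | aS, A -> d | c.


Start: S' -> .S
For each item with dot before a nonterminal B, add B -> .γ for every B-production
Closure: [S' -> .S, S -> .aA, S -> .aS]


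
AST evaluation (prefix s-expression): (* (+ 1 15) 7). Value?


Evaluate inner: (+ 1 15) = 16
Evaluate root: (* 16 7) = 112
Result: 112


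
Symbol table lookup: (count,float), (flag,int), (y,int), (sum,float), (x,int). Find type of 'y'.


Lookup 'y' → type int


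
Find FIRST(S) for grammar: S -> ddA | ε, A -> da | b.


Per alternative of S: FIRST(ddA) = {d}; FIRST(ε) = {ε}
FIRST(S) = {d, ε}


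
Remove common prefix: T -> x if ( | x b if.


Common prefix: 'x'
Factored: T -> x T', T' -> if ( | b if


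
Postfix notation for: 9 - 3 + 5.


Left to right (same or higher precedence on left)
Postfix: 9 3 - 5 +


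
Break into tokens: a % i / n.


Scan left to right, longest-match per lexeme
Tokens: ID(a), OP(%), ID(i), OP(/), ID(n)


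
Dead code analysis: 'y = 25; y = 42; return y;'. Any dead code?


first assignment to y is overwritten before any read
Dead: 'y = 25'


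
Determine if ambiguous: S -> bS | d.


right-linear, alternatives start with distinct terminals 'b' vs 'd': unique leftmost derivation
Unambiguous


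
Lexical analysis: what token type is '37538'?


Pattern: digits only
Type: INTEGER_LITERAL


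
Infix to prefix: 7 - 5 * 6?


'*' binds tighter: tree is (- 7 (* 5 6))
Prefix: - 7 * 5 6


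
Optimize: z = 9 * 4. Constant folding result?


9 * 4 = 36 at compile time
Optimized: z = 36


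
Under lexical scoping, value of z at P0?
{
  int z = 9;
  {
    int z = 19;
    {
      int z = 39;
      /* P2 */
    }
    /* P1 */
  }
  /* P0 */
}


z declared in the same block as P0
z = 9


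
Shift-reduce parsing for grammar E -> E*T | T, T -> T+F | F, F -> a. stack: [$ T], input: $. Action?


lookahead ∉ {+} so T won't extend; reduce E -> T
Action: reduce (E -> T)


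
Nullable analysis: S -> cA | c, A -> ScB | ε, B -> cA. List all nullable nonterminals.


A nonterminal is nullable iff some alternative derives ε (directly, or every symbol in it is nullable)
Nullable: {A}


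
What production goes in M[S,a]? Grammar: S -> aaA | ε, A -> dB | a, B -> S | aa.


For [S, a]: 'a' ∈ FIRST(aaA)
Entry: S -> aaA


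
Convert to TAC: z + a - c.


Break into single-operator statements:
t1 = z + a
t2 = t1 - c


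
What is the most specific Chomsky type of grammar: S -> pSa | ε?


Single nonterminal LHS, but p^n a^n is not regular
Classification: Type 2 (Context-Free)


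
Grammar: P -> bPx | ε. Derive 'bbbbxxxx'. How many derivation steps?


Derivation: P => bPx => bbPxx => bbbPxxx => bbbbPxxxx => bbbbxxxx
Steps: 5


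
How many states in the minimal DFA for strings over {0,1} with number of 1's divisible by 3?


Track (count of 1) mod 3: states 0..2, accept at 0
Minimal DFA: 3 states


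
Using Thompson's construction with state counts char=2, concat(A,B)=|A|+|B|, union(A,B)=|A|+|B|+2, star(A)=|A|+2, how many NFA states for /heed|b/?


Syntax tree has 5 char leaf(s), 1 union(s), 0 star(s)
chars contribute 5×2 = 10; each union adds +2; each star adds +2
Total: 10 + 2 + 0 = 12 states


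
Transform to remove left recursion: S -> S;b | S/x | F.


Left-recursive alternatives: S;b, S/x; non-recursive: F
Introduce S': S -> FS', S' -> ;bS' | /xS' | ε


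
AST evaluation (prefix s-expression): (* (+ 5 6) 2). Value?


Evaluate inner: (+ 5 6) = 11
Evaluate root: (* 11 2) = 22
Result: 22


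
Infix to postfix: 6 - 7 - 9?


Left to right (same or higher precedence on left)
Postfix: 6 7 - 9 -


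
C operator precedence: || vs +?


'+' is additive (level 9); '||' is logical OR (level 1)
Higher level binds tighter
'+' has higher precedence than '||'


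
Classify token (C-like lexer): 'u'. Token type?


Pattern: letter/underscore followed by alphanumerics, not a keyword
Type: IDENTIFIER


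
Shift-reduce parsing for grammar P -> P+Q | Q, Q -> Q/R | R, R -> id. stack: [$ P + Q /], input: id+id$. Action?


no handle; shift 'id'
Action: shift


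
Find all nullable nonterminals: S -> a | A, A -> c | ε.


A nonterminal is nullable iff some alternative derives ε (directly, or every symbol in it is nullable)
Nullable: {A, S}


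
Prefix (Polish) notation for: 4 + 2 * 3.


'*' binds tighter: tree is (+ 4 (* 2 3))
Prefix: + 4 * 2 3


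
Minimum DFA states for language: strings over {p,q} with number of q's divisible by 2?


Track (count of q) mod 2: states 0..1, accept at 0
Minimal DFA: 2 states


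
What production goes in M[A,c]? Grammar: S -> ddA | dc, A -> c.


For [A, c]: 'c' ∈ FIRST(c)
Entry: A -> c


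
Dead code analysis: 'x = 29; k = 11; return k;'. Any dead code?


x is assigned but never read
Dead: 'x = 29'


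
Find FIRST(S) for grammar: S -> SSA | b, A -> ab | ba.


Per alternative of S: FIRST(SSA) = {b}; FIRST(b) = {b}
FIRST(S) = {b}


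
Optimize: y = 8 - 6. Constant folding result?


8 - 6 = 2 at compile time
Optimized: y = 2


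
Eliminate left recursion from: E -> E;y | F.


Left-recursive alternatives: E;y; non-recursive: F
Introduce E': E -> FE', E' -> ;yE' | ε


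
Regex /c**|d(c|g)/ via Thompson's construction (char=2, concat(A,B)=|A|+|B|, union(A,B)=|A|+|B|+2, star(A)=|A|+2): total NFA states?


Syntax tree has 4 char leaf(s), 2 union(s), 2 star(s)
chars contribute 4×2 = 8; each union adds +2; each star adds +2
Total: 8 + 4 + 4 = 16 states


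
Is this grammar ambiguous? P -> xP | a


right-linear, alternatives start with distinct terminals 'x' vs 'a': unique leftmost derivation
Unambiguous


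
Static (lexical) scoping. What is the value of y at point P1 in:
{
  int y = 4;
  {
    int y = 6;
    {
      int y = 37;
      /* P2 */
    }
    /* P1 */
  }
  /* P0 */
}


y declared in the same block as P1
y = 6


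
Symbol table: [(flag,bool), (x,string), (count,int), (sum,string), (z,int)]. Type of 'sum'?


Lookup 'sum' → type string


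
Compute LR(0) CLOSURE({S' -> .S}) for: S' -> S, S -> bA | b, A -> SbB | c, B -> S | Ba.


Start: S' -> .S
For each item with dot before a nonterminal B, add B -> .γ for every B-production
Closure: [S' -> .S, S -> .bA, S -> .b]


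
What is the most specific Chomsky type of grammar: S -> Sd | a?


Left-linear: every RHS is a terminal or one nonterminal followed by a terminal
Classification: Type 3 (Regular)


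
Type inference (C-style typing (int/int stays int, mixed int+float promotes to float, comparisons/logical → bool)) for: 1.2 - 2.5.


Operand types: float - float
Rule: mixed int/float promotes to float; int/int stays int
Result type: float


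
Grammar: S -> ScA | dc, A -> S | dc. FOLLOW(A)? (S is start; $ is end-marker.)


$ ∈ FOLLOW(S). For each A -> αBβ: add FIRST(β)\{ε} to FOLLOW(B); if β nullable, add FOLLOW(A).
FOLLOW(A) = {$, c}


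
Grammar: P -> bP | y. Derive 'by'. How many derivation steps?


Derivation: P => bP => by
Steps: 2


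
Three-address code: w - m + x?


Break into single-operator statements:
t1 = w - m
t2 = t1 + x


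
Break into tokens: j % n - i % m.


Scan left to right, longest-match per lexeme
Tokens: ID(j), OP(%), ID(n), OP(-), ID(i), OP(%), ID(m)


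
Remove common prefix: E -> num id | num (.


Common prefix: 'num'
Factored: E -> num E', E' -> id | (


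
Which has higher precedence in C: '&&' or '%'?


'%' is multiplicative (level 10); '&&' is logical AND (level 2)
Higher level binds tighter
'%' has higher precedence than '&&'


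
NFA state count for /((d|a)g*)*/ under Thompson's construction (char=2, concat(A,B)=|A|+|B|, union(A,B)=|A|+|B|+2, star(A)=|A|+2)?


Syntax tree has 3 char leaf(s), 1 union(s), 2 star(s)
chars contribute 3×2 = 6; each union adds +2; each star adds +2
Total: 6 + 2 + 4 = 12 states


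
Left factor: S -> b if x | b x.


Common prefix: 'b'
Factored: S -> b S', S' -> if x | x


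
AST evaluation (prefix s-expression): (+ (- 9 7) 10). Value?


Evaluate inner: (- 9 7) = 2
Evaluate root: (+ 2 10) = 12
Result: 12


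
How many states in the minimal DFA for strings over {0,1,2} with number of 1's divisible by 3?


Track (count of 1) mod 3: states 0..2, accept at 0
Minimal DFA: 3 states


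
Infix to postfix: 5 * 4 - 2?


Left to right (same or higher precedence on left)
Postfix: 5 4 * 2 -


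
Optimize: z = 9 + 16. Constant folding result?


9 + 16 = 25 at compile time
Optimized: z = 25


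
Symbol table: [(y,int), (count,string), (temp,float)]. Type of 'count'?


Lookup 'count' → type string


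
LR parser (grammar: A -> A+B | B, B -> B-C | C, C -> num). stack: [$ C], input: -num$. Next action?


'C' (not preceded by B-) is the handle for B -> C
Action: reduce (B -> C)


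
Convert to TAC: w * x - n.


Break into single-operator statements:
t1 = w * x
t2 = t1 - n


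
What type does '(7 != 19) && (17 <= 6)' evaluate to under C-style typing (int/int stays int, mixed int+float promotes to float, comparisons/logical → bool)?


Operand types: bool && bool
Rule: logical operators take bool operands and yield bool
Result type: bool


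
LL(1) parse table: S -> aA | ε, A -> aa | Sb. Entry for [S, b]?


For [S, b]: ε is nullable and 'b' ∈ FOLLOW(S)
Entry: S -> ε


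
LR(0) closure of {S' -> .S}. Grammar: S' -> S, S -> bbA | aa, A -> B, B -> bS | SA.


Start: S' -> .S
For each item with dot before a nonterminal B, add B -> .γ for every B-production
Closure: [S' -> .S, S -> .bbA, S -> .aa]


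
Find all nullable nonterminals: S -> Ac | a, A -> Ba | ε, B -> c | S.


A nonterminal is nullable iff some alternative derives ε (directly, or every symbol in it is nullable)
Nullable: {A}


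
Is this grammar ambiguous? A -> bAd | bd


balanced b^n…d^n: each string has a unique parse
Unambiguous


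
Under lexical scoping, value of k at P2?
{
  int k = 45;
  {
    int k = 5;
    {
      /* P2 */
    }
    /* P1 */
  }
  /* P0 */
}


P2's block does not declare k; resolves to the enclosing declaration at depth 1
k = 5


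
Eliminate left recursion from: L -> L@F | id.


Left-recursive alternatives: L@F; non-recursive: id
Introduce L': L -> idL', L' -> @FL' | ε


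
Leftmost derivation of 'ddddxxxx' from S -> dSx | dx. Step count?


Derivation: S => dSx => ddSxx => dddSxxx => ddddxxxx
Steps: 4


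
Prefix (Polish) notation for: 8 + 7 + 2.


left-to-right (same/higher precedence on left): tree is (+ (+ 8 7) 2)
Prefix: + + 8 7 2


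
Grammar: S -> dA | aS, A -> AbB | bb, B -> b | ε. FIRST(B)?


Per alternative of B: FIRST(b) = {b}; FIRST(ε) = {ε}
FIRST(B) = {b, ε}


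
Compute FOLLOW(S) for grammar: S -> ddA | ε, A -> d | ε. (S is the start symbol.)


$ ∈ FOLLOW(S). For each A -> αBβ: add FIRST(β)\{ε} to FOLLOW(B); if β nullable, add FOLLOW(A).
FOLLOW(S) = {$}


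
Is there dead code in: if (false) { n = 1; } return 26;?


condition is constant false, so the whole block is unreachable
Dead: 'if (false) { n = 1; }'


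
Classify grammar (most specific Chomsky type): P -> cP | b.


Right-linear: every RHS is a terminal or a terminal followed by one nonterminal
Classification: Type 3 (Regular)


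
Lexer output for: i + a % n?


Scan left to right, longest-match per lexeme
Tokens: ID(i), OP(+), ID(a), OP(%), ID(n)


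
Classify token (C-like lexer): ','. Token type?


Pattern: delimiter/punctuation
Type: PUNCTUATION


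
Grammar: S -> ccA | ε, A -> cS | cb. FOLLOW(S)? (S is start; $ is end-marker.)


$ ∈ FOLLOW(S). For each A -> αBβ: add FIRST(β)\{ε} to FOLLOW(B); if β nullable, add FOLLOW(A).
FOLLOW(S) = {$}


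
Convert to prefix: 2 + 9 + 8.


left-to-right (same/higher precedence on left): tree is (+ (+ 2 9) 8)
Prefix: + + 2 9 8


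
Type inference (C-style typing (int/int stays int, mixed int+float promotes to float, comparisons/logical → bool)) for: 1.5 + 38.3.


Operand types: float + float
Rule: mixed int/float promotes to float; int/int stays int
Result type: float


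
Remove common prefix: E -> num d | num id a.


Common prefix: 'num'
Factored: E -> num E', E' -> d | id a


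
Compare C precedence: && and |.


'|' is bitwise OR (level 3); '&&' is logical AND (level 2)
Higher level binds tighter
'|' has higher precedence than '&&'


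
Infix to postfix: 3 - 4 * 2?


* has higher precedence, evaluate 4*2 first
Postfix: 3 4 2 * -


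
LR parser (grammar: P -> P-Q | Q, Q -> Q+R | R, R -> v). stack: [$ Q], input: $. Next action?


lookahead ∉ {+} so Q won't extend; reduce P -> Q
Action: reduce (P -> Q)


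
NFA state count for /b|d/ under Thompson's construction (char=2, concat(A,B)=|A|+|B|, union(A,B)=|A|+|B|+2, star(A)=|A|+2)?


Syntax tree has 2 char leaf(s), 1 union(s), 0 star(s)
chars contribute 2×2 = 4; each union adds +2; each star adds +2
Total: 4 + 2 + 0 = 6 states


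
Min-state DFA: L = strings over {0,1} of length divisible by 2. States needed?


Track length mod 2: states 0..1, accept at 0
Minimal DFA: 2 states


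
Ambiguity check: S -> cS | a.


right-linear, alternatives start with distinct terminals 'c' vs 'a': unique leftmost derivation
Unambiguous


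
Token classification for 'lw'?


Pattern: letter/underscore followed by alphanumerics, not a keyword
Type: IDENTIFIER


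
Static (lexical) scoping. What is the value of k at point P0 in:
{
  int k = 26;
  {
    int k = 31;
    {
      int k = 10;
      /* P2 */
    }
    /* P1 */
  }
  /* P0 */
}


k declared in the same block as P0
k = 26


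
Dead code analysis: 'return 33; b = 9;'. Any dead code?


statement follows a return and is unreachable
Dead: 'b = 9'


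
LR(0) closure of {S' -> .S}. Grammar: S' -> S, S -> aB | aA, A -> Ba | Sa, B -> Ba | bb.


Start: S' -> .S
For each item with dot before a nonterminal B, add B -> .γ for every B-production
Closure: [S' -> .S, S -> .aB, S -> .aA]


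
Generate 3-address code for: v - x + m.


Break into single-operator statements:
t1 = v - x
t2 = t1 + m


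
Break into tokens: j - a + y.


Scan left to right, longest-match per lexeme
Tokens: ID(j), OP(-), ID(a), OP(+), ID(y)


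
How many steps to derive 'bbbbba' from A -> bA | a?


Derivation: A => bA => bbA => bbbA => bbbbA => bbbbbA => bbbbba
Steps: 6


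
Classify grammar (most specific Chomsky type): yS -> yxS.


LHS has context (more than one symbol) and |LHS| ≤ |RHS|
Classification: Type 1 (Context-Sensitive)


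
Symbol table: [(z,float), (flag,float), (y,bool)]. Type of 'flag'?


Lookup 'flag' → type float


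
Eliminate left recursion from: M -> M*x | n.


Left-recursive alternatives: M*x; non-recursive: n
Introduce M': M -> nM', M' -> *xM' | ε


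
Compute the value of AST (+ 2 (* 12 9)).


Evaluate inner: (* 12 9) = 108
Evaluate root: (+ 2 108) = 110
Result: 110


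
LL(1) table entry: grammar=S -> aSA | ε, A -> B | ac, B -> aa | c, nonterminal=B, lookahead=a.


For [B, a]: 'a' ∈ FIRST(aa)
Entry: B -> aa


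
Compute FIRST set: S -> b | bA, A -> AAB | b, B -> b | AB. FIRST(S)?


Per alternative of S: FIRST(b) = {b}; FIRST(bA) = {b}
FIRST(S) = {b}


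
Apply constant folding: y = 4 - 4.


4 - 4 = 0 at compile time
Optimized: y = 0


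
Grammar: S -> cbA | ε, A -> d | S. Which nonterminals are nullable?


A nonterminal is nullable iff some alternative derives ε (directly, or every symbol in it is nullable)
Nullable: {A, S}


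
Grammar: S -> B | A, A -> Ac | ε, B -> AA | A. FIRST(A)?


Per alternative of A: FIRST(Ac) = {c}; FIRST(ε) = {ε}
FIRST(A) = {c, ε}


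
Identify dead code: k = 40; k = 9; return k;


first assignment to k is overwritten before any read
Dead: 'k = 40'


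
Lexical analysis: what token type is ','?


Pattern: delimiter/punctuation
Type: PUNCTUATION


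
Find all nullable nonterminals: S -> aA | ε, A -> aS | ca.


A nonterminal is nullable iff some alternative derives ε (directly, or every symbol in it is nullable)
Nullable: {S}


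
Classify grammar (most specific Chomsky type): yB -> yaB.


LHS has context (more than one symbol) and |LHS| ≤ |RHS|
Classification: Type 1 (Context-Sensitive)


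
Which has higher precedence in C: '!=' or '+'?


'+' is additive (level 9); '!=' is equality (level 6)
Higher level binds tighter
'+' has higher precedence than '!='


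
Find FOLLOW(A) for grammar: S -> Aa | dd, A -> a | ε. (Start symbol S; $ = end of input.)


$ ∈ FOLLOW(S). For each A -> αBβ: add FIRST(β)\{ε} to FOLLOW(B); if β nullable, add FOLLOW(A).
FOLLOW(A) = {a}


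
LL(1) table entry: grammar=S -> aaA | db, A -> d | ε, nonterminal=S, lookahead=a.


For [S, a]: 'a' ∈ FIRST(aaA)
Entry: S -> aaA


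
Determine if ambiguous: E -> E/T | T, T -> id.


precedence layered via separate nonterminal T: deterministic
Unambiguous


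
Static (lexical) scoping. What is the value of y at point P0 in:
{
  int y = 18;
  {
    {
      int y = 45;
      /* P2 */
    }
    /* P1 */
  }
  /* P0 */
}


y declared in the same block as P0
y = 18


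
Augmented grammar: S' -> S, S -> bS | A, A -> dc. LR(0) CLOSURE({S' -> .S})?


Start: S' -> .S
For each item with dot before a nonterminal B, add B -> .γ for every B-production
Closure: [S' -> .S, S -> .bS, S -> .A, A -> .dc]


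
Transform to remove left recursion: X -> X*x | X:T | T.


Left-recursive alternatives: X*x, X:T; non-recursive: T
Introduce X': X -> TX', X' -> *xX' | :TX' | ε


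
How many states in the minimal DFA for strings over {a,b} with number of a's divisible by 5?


Track (count of a) mod 5: states 0..4, accept at 0
Minimal DFA: 5 states


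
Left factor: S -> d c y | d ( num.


Common prefix: 'd'
Factored: S -> d S', S' -> c y | ( num


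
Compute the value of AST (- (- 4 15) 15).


Evaluate inner: (- 4 15) = -11
Evaluate root: (- -11 15) = -26
Result: -26


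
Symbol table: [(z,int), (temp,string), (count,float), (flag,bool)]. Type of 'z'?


Lookup 'z' → type int


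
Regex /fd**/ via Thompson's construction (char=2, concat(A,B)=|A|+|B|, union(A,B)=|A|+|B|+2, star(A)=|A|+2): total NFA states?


Syntax tree has 2 char leaf(s), 0 union(s), 2 star(s)
chars contribute 2×2 = 4; each union adds +2; each star adds +2
Total: 4 + 0 + 4 = 8 states


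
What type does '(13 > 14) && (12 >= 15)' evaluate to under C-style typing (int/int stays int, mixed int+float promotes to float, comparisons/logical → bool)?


Operand types: bool && bool
Rule: logical operators take bool operands and yield bool
Result type: bool


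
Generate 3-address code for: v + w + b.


Break into single-operator statements:
t1 = v + w
t2 = t1 + b


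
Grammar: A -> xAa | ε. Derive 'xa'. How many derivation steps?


Derivation: A => xAa => xa
Steps: 2
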